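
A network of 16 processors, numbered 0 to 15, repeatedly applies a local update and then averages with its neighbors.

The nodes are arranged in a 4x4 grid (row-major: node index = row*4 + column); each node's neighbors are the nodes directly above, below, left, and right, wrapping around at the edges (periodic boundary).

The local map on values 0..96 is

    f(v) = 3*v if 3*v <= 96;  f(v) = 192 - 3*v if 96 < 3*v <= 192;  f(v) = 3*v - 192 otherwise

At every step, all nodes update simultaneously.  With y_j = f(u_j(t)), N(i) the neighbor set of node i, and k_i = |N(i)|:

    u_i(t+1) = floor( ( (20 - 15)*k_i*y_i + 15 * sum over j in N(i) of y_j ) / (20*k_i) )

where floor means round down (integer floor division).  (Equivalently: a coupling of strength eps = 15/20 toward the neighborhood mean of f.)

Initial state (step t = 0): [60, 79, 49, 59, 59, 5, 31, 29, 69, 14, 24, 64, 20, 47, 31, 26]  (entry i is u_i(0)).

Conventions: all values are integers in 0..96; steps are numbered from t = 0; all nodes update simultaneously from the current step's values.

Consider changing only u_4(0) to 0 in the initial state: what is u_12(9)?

Answer: u_12(9) = 15
Key observation: This trace re-runs the system from the modified initial state.

Derivation:
t=0: [60, 79, 49, 59, 0, 5, 31, 29, 69, 14, 24, 64, 20, 47, 31, 26]
t=1: [25, 34, 57, 45, 24, 37, 64, 42, 22, 39, 60, 47, 44, 57, 69, 51]
t=2: [71, 59, 35, 51, 72, 64, 33, 50, 64, 52, 29, 47, 52, 50, 21, 44]
t=3: [26, 31, 61, 49, 17, 31, 63, 49, 27, 33, 67, 48, 32, 38, 67, 50]
t=4: [72, 71, 30, 43, 68, 68, 30, 38, 74, 72, 30, 45, 76, 74, 28, 47]
t=5: [30, 34, 70, 61, 30, 30, 73, 61, 31, 36, 70, 60, 34, 38, 69, 57]
t=6: [74, 74, 30, 28, 75, 77, 32, 28, 75, 73, 30, 29, 75, 71, 29, 28]
t=7: [41, 41, 78, 75, 43, 44, 80, 77, 42, 41, 78, 76, 39, 38, 75, 75]
t=8: [62, 63, 44, 42, 59, 61, 46, 43, 62, 63, 45, 42, 64, 65, 44, 41]
t=9: [17, 15, 49, 53, 19, 16, 48, 53, 17, 14, 48, 53, 15, 13, 50, 53]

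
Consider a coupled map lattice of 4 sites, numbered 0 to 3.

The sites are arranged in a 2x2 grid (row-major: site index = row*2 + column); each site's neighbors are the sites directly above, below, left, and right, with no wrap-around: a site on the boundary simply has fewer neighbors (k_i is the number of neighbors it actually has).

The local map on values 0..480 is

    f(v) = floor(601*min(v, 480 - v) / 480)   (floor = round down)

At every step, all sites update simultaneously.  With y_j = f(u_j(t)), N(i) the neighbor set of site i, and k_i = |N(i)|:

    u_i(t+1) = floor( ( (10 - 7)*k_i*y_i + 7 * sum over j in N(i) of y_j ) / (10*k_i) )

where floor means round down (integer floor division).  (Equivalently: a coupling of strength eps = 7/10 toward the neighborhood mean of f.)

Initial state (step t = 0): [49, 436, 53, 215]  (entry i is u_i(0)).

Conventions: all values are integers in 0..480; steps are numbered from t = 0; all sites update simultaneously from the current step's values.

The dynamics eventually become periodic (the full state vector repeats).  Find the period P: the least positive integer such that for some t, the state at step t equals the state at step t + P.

Answer: 10
Key observation: The state at step 13, [299, 299, 299, 299], reappears at step 23 — and no state repeats earlier — so the cycle the system enters has period 10.

Derivation:
t=0: [49, 436, 53, 215]
t=1: [60, 132, 135, 123]
t=2: [139, 129, 130, 163]
t=3: [165, 180, 180, 174]
t=4: [219, 215, 215, 222]
t=5: [270, 273, 273, 271]
t=6: [259, 260, 260, 259]
t=7: [275, 275, 275, 275]
t=8: [256, 256, 256, 256]
t=9: [280, 280, 280, 280]
t=10: [250, 250, 250, 250]
t=11: [287, 287, 287, 287]
t=12: [241, 241, 241, 241]
t=13: [299, 299, 299, 299]
t=14: [226, 226, 226, 226]
t=15: [282, 282, 282, 282]
t=16: [247, 247, 247, 247]
t=17: [291, 291, 291, 291]
t=18: [236, 236, 236, 236]
t=19: [295, 295, 295, 295]
t=20: [231, 231, 231, 231]
t=21: [289, 289, 289, 289]
t=22: [239, 239, 239, 239]
t=23: [299, 299, 299, 299]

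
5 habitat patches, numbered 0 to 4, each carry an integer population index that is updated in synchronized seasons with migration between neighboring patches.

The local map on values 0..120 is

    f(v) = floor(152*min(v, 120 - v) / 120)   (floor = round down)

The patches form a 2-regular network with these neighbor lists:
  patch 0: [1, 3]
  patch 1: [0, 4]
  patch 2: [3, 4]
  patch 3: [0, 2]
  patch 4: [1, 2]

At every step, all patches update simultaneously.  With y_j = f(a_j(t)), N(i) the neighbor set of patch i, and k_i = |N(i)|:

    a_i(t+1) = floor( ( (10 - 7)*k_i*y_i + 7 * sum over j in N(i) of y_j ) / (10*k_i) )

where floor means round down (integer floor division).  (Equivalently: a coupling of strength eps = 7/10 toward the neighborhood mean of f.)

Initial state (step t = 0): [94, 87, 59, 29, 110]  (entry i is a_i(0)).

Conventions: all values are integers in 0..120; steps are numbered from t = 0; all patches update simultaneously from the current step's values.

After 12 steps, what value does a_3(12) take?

Answer: a_3(12) = 74

Derivation:
t=0: [94, 87, 59, 29, 110]
t=1: [36, 27, 39, 47, 43]
t=2: [46, 44, 54, 50, 45]
t=3: [58, 56, 62, 63, 60]
t=4: [71, 73, 73, 72, 72]
t=5: [60, 60, 59, 60, 59]
t=6: [76, 75, 74, 75, 74]
t=7: [56, 56, 57, 56, 57]
t=8: [70, 70, 71, 70, 71]
t=9: [63, 62, 62, 62, 62]
t=10: [72, 72, 73, 72, 73]
t=11: [60, 59, 59, 59, 59]
t=12: [74, 74, 74, 74, 74]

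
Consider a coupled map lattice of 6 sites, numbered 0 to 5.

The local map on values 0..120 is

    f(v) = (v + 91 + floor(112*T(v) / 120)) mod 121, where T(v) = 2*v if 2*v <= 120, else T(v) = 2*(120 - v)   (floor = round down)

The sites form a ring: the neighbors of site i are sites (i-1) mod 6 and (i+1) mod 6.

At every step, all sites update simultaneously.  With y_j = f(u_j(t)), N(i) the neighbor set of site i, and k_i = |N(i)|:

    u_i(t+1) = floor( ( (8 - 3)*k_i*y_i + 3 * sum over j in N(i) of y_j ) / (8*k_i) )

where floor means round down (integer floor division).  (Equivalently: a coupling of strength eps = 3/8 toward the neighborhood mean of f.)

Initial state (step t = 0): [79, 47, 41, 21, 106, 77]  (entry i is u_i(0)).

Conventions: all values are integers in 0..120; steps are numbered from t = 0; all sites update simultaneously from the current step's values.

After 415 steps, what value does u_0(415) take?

Simulating step by step:
t=0: [79, 47, 41, 21, 106, 77]
t=1: [23, 82, 79, 54, 70, 23]
t=2: [28, 7, 3, 4, 14, 30]
t=3: [62, 97, 101, 84, 35, 46]
t=4: [51, 91, 86, 33, 62, 79]
t=5: [94, 115, 107, 65, 24, 27]
t=6: [96, 98, 83, 36, 35, 57]
t=7: [91, 88, 34, 58, 59, 41]
t=8: [110, 107, 66, 25, 30, 79]
t=9: [80, 84, 36, 38, 43, 31]
t=10: [12, 14, 60, 79, 83, 54]
t=11: [4, 10, 15, 6, 1, 2]
t=12: [104, 95, 50, 87, 96, 96]
t=13: [105, 109, 113, 115, 111, 108]
t=14: [101, 99, 96, 94, 97, 100]
t=15: [106, 108, 110, 111, 109, 107]
t=16: [101, 100, 98, 97, 99, 100]
t=17: [106, 107, 108, 108, 108, 107]
t=18: [101, 101, 100, 100, 100, 101]
t=19: [106, 106, 106, 107, 106, 106]
t=20: [102, 102, 101, 101, 101, 102]
t=21: [105, 105, 105, 106, 105, 105]
t=22: [103, 103, 102, 102, 102, 103]
t=23: [104, 104, 104, 105, 104, 104]
t=24: [103, 103, 103, 103, 103, 103]
t=25: [104, 104, 104, 104, 104, 104]
t=26: [103, 103, 103, 103, 103, 103]

Answer: u_0(415) = 104
Key observation: The state at step 24, [103, 103, 103, 103, 103, 103], reappears at step 26: the system is in a cycle of period 2 from step 24 on.  Therefore the state at step 415 equals the state at step 24 + ((415 - 24) mod 2) = 25, which is [104, 104, 104, 104, 104, 104].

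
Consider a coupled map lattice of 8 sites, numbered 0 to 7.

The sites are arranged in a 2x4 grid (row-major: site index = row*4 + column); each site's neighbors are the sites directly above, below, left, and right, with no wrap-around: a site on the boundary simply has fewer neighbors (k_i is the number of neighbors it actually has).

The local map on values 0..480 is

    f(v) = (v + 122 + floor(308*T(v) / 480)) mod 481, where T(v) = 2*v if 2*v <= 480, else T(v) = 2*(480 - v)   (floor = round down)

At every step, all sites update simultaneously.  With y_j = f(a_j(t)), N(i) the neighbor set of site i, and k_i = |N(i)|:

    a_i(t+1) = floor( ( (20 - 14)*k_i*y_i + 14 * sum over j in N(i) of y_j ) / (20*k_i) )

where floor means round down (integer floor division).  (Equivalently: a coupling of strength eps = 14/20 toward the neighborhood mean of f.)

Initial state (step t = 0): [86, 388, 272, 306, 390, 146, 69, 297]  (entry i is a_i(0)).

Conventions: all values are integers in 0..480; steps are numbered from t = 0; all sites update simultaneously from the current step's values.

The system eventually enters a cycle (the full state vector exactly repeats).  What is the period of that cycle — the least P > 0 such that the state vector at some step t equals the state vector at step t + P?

Simulating step by step:
t=0: [86, 388, 272, 306, 390, 146, 69, 297]
t=1: [197, 266, 192, 173, 314, 269, 271, 208]
t=2: [149, 135, 116, 78, 144, 177, 141, 110]
t=3: [446, 337, 389, 355, 312, 322, 320, 371]
t=4: [154, 151, 156, 150, 153, 165, 157, 158]
t=5: [469, 365, 472, 306, 312, 335, 259, 330]
t=6: [149, 141, 154, 151, 150, 166, 159, 172]
t=7: [456, 355, 354, 316, 307, 218, 123, 174]
t=8: [152, 145, 215, 118, 143, 211, 198, 210]
t=9: [456, 304, 257, 205, 341, 268, 114, 205]
t=10: [153, 165, 209, 135, 155, 220, 225, 204]
t=11: [313, 175, 175, 207, 357, 193, 131, 236]
t=12: [118, 79, 145, 110, 133, 168, 196, 240]
t=13: [371, 293, 313, 336, 272, 197, 181, 218]
t=14: [168, 147, 140, 155, 138, 121, 108, 116]
t=15: [320, 338, 435, 431, 278, 413, 396, 410]
t=16: [168, 150, 142, 135, 160, 154, 139, 139]
t=17: [171, 359, 444, 438, 175, 354, 448, 435]
t=18: [77, 120, 136, 132, 77, 122, 137, 131]
t=19: [331, 382, 421, 425, 333, 382, 422, 426]
t=20: [157, 148, 139, 136, 157, 148, 139, 136]
t=21: [472, 459, 442, 434, 472, 459, 442, 434]
t=22: [124, 126, 130, 132, 124, 126, 130, 132]
t=23: [406, 410, 417, 421, 406, 410, 417, 421]
t=24: [140, 139, 138, 137, 140, 139, 138, 137]
t=25: [440, 439, 436, 435, 440, 439, 436, 435]
t=26: [132, 132, 132, 133, 132, 132, 132, 133]
t=27: [423, 423, 423, 424, 423, 423, 423, 424]
t=28: [137, 137, 136, 136, 137, 137, 136, 136]
t=29: [434, 433, 432, 432, 434, 433, 432, 432]
t=30: [134, 134, 134, 134, 134, 134, 134, 134]
t=31: [427, 427, 427, 427, 427, 427, 427, 427]
t=32: [136, 136, 136, 136, 136, 136, 136, 136]
t=33: [432, 432, 432, 432, 432, 432, 432, 432]
t=34: [134, 134, 134, 134, 134, 134, 134, 134]

Answer: 4
Key observation: The state at step 30, [134, 134, 134, 134, 134, 134, 134, 134], reappears at step 34 — and no state repeats earlier — so the cycle the system enters has period 4.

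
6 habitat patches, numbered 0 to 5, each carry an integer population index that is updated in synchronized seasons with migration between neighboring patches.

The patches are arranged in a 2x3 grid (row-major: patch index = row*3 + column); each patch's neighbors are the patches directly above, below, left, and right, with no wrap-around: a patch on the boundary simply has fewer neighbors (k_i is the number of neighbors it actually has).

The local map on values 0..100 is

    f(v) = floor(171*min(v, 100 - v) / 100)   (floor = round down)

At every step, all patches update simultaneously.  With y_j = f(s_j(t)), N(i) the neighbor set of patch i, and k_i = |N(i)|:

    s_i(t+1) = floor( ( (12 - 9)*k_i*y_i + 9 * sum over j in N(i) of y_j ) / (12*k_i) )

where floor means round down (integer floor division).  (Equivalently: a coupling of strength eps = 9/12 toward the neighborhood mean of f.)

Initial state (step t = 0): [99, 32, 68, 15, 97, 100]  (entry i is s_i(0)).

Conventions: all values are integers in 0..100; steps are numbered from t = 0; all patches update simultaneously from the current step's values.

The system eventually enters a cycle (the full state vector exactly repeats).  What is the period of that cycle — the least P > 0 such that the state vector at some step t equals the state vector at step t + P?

Answer: 8
Key observation: The state at step 14, [59, 61, 62, 59, 61, 62], reappears at step 22 — and no state repeats earlier — so the cycle the system enters has period 8.

Derivation:
t=0: [99, 32, 68, 15, 97, 100]
t=1: [29, 28, 33, 8, 21, 22]
t=2: [34, 46, 45, 34, 33, 43]
t=3: [65, 67, 75, 57, 66, 67]
t=4: [63, 53, 52, 62, 60, 51]
t=5: [69, 73, 81, 65, 73, 77]
t=6: [52, 44, 39, 51, 47, 39]
t=7: [79, 75, 69, 81, 76, 71]
t=8: [36, 42, 47, 36, 41, 47]
t=9: [64, 70, 76, 64, 70, 76]
t=10: [57, 51, 44, 57, 51, 44]
t=11: [76, 78, 78, 76, 78, 78]
t=12: [39, 38, 37, 39, 38, 37]
t=13: [65, 64, 63, 65, 64, 63]
t=14: [59, 61, 62, 59, 61, 62]
t=15: [68, 66, 64, 68, 66, 64]
t=16: [55, 57, 59, 55, 57, 59]
t=17: [74, 73, 71, 74, 73, 71]
t=18: [44, 46, 47, 44, 46, 47]
t=19: [76, 77, 79, 76, 77, 79]
t=20: [40, 38, 36, 40, 38, 36]
t=21: [66, 64, 62, 66, 64, 62]
t=22: [59, 61, 62, 59, 61, 62]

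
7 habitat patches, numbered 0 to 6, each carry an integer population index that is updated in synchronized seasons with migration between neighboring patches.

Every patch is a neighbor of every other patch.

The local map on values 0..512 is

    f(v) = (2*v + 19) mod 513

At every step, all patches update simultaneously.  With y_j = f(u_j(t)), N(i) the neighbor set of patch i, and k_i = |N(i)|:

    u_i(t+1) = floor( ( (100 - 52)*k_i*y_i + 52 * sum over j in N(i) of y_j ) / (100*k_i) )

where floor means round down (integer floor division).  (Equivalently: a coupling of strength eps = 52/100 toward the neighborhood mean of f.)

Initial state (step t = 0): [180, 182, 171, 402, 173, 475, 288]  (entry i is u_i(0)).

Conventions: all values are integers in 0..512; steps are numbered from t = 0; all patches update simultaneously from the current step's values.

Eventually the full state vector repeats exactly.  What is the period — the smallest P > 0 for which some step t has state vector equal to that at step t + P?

Simulating step by step:
t=0: [180, 182, 171, 402, 173, 475, 288]
t=1: [351, 353, 344, 324, 346, 381, 234]
t=2: [230, 232, 225, 209, 227, 254, 340]
t=3: [408, 410, 404, 392, 406, 225, 293]
t=4: [311, 312, 308, 298, 309, 369, 220]
t=5: [163, 164, 161, 153, 162, 209, 293]
t=6: [328, 329, 327, 321, 328, 365, 229]
t=7: [194, 195, 193, 188, 194, 223, 318]
t=8: [388, 388, 387, 383, 388, 410, 283]
t=9: [266, 266, 265, 262, 266, 283, 183]
t=10: [70, 70, 69, 67, 70, 83, 206]
t=11: [184, 184, 183, 181, 184, 194, 291]
t=12: [362, 362, 361, 359, 362, 369, 244]
t=13: [254, 254, 253, 252, 254, 260, 363]
t=14: [33, 33, 32, 31, 33, 38, 119]
t=15: [100, 100, 99, 98, 100, 104, 167]
t=16: [230, 230, 230, 229, 230, 233, 283]
t=17: [444, 444, 444, 443, 444, 446, 283]
t=18: [366, 366, 366, 365, 366, 367, 239]
t=19: [260, 260, 260, 259, 260, 261, 362]
t=20: [43, 43, 43, 42, 43, 44, 123]
t=21: [118, 118, 118, 118, 118, 119, 181]
t=22: [266, 266, 266, 266, 266, 266, 315]
t=23: [46, 46, 46, 46, 46, 46, 85]
t=24: [117, 117, 117, 117, 117, 117, 148]
t=25: [258, 258, 258, 258, 258, 258, 282]
t=26: [26, 26, 26, 26, 26, 26, 45]
t=27: [74, 74, 74, 74, 74, 74, 89]
t=28: [169, 169, 169, 169, 169, 169, 181]
t=29: [359, 359, 359, 359, 359, 359, 368]
t=30: [225, 225, 225, 225, 225, 225, 232]
t=31: [470, 470, 470, 470, 470, 470, 475]
t=32: [446, 446, 446, 446, 446, 446, 450]
t=33: [398, 398, 398, 398, 398, 398, 401]
t=34: [302, 302, 302, 302, 302, 302, 304]
t=35: [110, 110, 110, 110, 110, 110, 111]
t=36: [239, 239, 239, 239, 239, 239, 239]
t=37: [497, 497, 497, 497, 497, 497, 497]
t=38: [500, 500, 500, 500, 500, 500, 500]
t=39: [506, 506, 506, 506, 506, 506, 506]
t=40: [5, 5, 5, 5, 5, 5, 5]
t=41: [29, 29, 29, 29, 29, 29, 29]
t=42: [77, 77, 77, 77, 77, 77, 77]
t=43: [173, 173, 173, 173, 173, 173, 173]
t=44: [365, 365, 365, 365, 365, 365, 365]
t=45: [236, 236, 236, 236, 236, 236, 236]
t=46: [491, 491, 491, 491, 491, 491, 491]
t=47: [488, 488, 488, 488, 488, 488, 488]
t=48: [482, 482, 482, 482, 482, 482, 482]
t=49: [470, 470, 470, 470, 470, 470, 470]
t=50: [446, 446, 446, 446, 446, 446, 446]
t=51: [398, 398, 398, 398, 398, 398, 398]
t=52: [302, 302, 302, 302, 302, 302, 302]
t=53: [110, 110, 110, 110, 110, 110, 110]
t=54: [239, 239, 239, 239, 239, 239, 239]

Answer: 18
Key observation: The state at step 36, [239, 239, 239, 239, 239, 239, 239], reappears at step 54 — and no state repeats earlier — so the cycle the system enters has period 18.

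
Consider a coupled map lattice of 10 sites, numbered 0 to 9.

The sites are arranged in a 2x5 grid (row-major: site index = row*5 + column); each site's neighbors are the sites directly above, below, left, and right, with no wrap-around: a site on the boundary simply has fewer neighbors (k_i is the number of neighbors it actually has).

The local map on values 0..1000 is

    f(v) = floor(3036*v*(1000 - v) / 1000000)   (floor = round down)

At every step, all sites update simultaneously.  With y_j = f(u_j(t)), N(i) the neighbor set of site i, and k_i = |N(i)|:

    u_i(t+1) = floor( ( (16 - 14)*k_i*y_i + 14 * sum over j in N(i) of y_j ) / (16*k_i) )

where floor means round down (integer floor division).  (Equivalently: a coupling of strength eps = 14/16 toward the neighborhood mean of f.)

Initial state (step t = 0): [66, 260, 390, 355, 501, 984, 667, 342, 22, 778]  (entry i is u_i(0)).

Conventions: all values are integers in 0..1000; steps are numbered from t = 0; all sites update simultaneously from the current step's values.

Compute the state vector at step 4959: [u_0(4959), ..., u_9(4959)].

Simulating step by step:
t=0: [66, 260, 390, 355, 501, 984, 667, 342, 22, 778]
t=1: [299, 534, 662, 537, 628, 382, 467, 511, 562, 425]
t=2: [723, 698, 746, 716, 742, 698, 744, 730, 750, 729]
t=3: [635, 593, 612, 580, 604, 598, 619, 577, 600, 578]
t=4: [727, 715, 734, 726, 737, 711, 731, 723, 738, 728]
t=5: [618, 599, 607, 590, 600, 602, 613, 593, 601, 589]
t=6: [726, 721, 730, 727, 733, 719, 728, 725, 732, 728]
t=7: [610, 601, 604, 596, 600, 603, 608, 598, 601, 595]
t=8: [726, 724, 728, 727, 730, 722, 727, 726, 730, 728]
t=9: [606, 602, 603, 599, 601, 603, 605, 600, 601, 598]
t=10: [726, 725, 727, 727, 728, 724, 726, 726, 728, 728]
t=11: [605, 602, 603, 601, 601, 603, 604, 602, 601, 601]
t=12: [726, 725, 727, 727, 728, 725, 726, 726, 727, 728]
t=13: [604, 602, 603, 601, 601, 603, 604, 602, 602, 601]
t=14: [726, 726, 727, 727, 728, 726, 726, 726, 727, 727]
t=15: [603, 602, 602, 601, 601, 603, 603, 602, 602, 601]
t=16: [726, 726, 727, 727, 728, 726, 726, 726, 727, 727]

Answer: [603, 602, 602, 601, 601, 603, 603, 602, 602, 601]
Key observation: The state at step 14, [726, 726, 727, 727, 728, 726, 726, 726, 727, 727], reappears at step 16: the system is in a cycle of period 2 from step 14 on.  Therefore the state at step 4959 equals the state at step 14 + ((4959 - 14) mod 2) = 15, which is [603, 602, 602, 601, 601, 603, 603, 602, 602, 601].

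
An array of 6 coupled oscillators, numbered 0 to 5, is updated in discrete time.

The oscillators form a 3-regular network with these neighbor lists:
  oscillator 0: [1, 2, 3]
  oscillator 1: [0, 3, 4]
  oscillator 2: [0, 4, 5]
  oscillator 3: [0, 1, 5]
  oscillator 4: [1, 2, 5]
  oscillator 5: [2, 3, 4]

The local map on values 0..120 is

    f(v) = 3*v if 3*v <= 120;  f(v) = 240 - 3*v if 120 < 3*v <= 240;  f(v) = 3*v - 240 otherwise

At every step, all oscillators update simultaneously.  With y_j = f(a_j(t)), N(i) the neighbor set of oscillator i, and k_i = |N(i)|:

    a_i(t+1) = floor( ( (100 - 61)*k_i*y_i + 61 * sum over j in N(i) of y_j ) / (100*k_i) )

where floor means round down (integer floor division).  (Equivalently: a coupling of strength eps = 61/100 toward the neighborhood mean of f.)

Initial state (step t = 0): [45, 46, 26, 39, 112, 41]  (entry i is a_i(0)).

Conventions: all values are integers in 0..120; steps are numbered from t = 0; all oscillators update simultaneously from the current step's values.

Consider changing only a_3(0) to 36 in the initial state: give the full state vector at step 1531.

Simulating step by step:
t=0: [45, 46, 26, 36, 112, 41]
t=1: [99, 102, 95, 108, 97, 102]
t=2: [61, 64, 52, 71, 55, 62]
t=3: [54, 51, 70, 42, 67, 58]
t=4: [77, 80, 48, 91, 52, 62]
t=5: [29, 25, 67, 25, 63, 64]
t=6: [72, 72, 53, 71, 52, 52]
t=7: [36, 36, 70, 37, 71, 71]
t=8: [92, 92, 44, 92, 44, 44]
t=9: [50, 50, 93, 50, 93, 93]
t=10: [79, 79, 49, 79, 49, 49]
t=11: [21, 21, 74, 21, 74, 74]
t=12: [53, 53, 27, 53, 27, 27]
t=13: [81, 81, 81, 81, 81, 81]
t=14: [3, 3, 3, 3, 3, 3]
t=15: [9, 9, 9, 9, 9, 9]
t=16: [27, 27, 27, 27, 27, 27]
t=17: [81, 81, 81, 81, 81, 81]

Answer: [9, 9, 9, 9, 9, 9]
Key observation: The state at step 13, [81, 81, 81, 81, 81, 81], reappears at step 17: the system is in a cycle of period 4 from step 13 on.  Therefore the state at step 1531 equals the state at step 13 + ((1531 - 13) mod 4) = 15, which is [9, 9, 9, 9, 9, 9].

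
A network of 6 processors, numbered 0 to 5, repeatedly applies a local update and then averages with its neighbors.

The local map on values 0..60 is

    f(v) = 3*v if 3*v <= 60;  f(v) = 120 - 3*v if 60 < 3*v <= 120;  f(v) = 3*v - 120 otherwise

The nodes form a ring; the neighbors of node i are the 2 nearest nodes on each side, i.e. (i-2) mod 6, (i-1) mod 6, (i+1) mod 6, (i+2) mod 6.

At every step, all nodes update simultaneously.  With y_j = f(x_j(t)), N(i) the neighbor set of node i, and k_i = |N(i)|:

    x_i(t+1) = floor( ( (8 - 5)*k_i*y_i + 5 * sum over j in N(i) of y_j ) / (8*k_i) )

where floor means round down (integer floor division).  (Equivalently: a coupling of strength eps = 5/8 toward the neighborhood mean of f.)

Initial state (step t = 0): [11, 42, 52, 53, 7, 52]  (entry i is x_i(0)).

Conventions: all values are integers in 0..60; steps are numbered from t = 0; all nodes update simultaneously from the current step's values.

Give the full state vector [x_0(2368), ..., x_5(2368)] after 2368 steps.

Simulating step by step:
t=0: [11, 42, 52, 53, 7, 52]
t=1: [27, 24, 28, 30, 30, 28]
t=2: [38, 40, 36, 34, 33, 36]
t=3: [9, 7, 11, 13, 15, 11]
t=4: [30, 28, 33, 35, 37, 33]
t=5: [24, 27, 21, 19, 16, 21]
t=6: [49, 48, 51, 52, 52, 51]
t=7: [29, 29, 31, 33, 33, 31]
t=8: [29, 29, 27, 24, 24, 27]
t=9: [37, 37, 39, 42, 42, 39]
t=10: [6, 6, 5, 5, 5, 5]
t=11: [16, 16, 15, 15, 15, 15]
t=12: [46, 46, 45, 45, 45, 45]
t=13: [16, 16, 15, 15, 15, 15]

Answer: [46, 46, 45, 45, 45, 45]
Key observation: The state at step 11, [16, 16, 15, 15, 15, 15], reappears at step 13: the system is in a cycle of period 2 from step 11 on.  Therefore the state at step 2368 equals the state at step 11 + ((2368 - 11) mod 2) = 12, which is [46, 46, 45, 45, 45, 45].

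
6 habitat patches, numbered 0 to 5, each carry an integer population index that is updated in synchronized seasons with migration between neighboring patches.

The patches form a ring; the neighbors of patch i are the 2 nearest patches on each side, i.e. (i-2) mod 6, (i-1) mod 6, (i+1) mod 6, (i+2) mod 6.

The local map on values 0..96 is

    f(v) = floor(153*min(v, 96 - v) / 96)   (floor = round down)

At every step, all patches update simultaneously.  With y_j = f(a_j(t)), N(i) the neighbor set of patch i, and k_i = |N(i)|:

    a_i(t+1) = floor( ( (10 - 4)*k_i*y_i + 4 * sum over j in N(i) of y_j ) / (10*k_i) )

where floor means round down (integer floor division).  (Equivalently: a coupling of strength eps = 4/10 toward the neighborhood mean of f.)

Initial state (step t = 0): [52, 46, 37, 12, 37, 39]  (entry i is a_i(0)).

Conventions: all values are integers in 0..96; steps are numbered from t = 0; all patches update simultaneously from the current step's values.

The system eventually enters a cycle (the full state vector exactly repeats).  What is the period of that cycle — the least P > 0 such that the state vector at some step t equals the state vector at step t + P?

Simulating step by step:
t=0: [52, 46, 37, 12, 37, 39]
t=1: [67, 64, 56, 36, 55, 59]
t=2: [51, 53, 59, 57, 61, 56]
t=3: [67, 66, 60, 61, 58, 63]
t=4: [49, 49, 55, 54, 57, 52]
t=5: [71, 71, 66, 66, 64, 69]
t=6: [41, 41, 45, 46, 48, 43]
t=7: [67, 66, 70, 71, 73, 68]
t=8: [44, 45, 41, 40, 38, 43]
t=9: [68, 69, 65, 64, 62, 67]
t=10: [45, 44, 48, 49, 51, 46]
t=11: [71, 71, 74, 73, 72, 72]
t=12: [38, 38, 36, 36, 37, 38]
t=13: [59, 59, 57, 57, 58, 59]
t=14: [58, 58, 61, 61, 60, 58]
t=15: [59, 59, 56, 56, 57, 59]
t=16: [58, 59, 61, 61, 61, 58]
t=17: [58, 57, 55, 55, 56, 58]
t=18: [61, 62, 64, 64, 62, 61]
t=19: [54, 53, 52, 52, 53, 54]
t=20: [66, 68, 69, 69, 68, 66]
t=21: [46, 44, 43, 43, 44, 46]
t=22: [71, 70, 68, 68, 70, 71]
t=23: [39, 41, 42, 42, 41, 39]
t=24: [63, 64, 65, 65, 64, 63]
t=25: [51, 50, 49, 49, 50, 51]
t=26: [71, 72, 73, 73, 72, 71]
t=27: [38, 37, 36, 36, 37, 38]
t=28: [59, 58, 57, 57, 58, 59]
t=29: [58, 60, 61, 61, 60, 58]
t=30: [58, 57, 55, 55, 57, 58]
t=31: [60, 62, 63, 63, 62, 60]
t=32: [55, 54, 52, 52, 54, 55]
t=33: [65, 66, 68, 68, 66, 65]
t=34: [48, 46, 45, 45, 46, 48]
t=35: [74, 73, 71, 71, 73, 74]
t=36: [35, 36, 38, 38, 36, 35]
t=37: [55, 57, 58, 58, 57, 55]
t=38: [63, 62, 60, 60, 62, 63]
t=39: [52, 54, 55, 55, 54, 52]
t=40: [68, 66, 65, 65, 66, 68]
t=41: [45, 46, 48, 48, 46, 45]
t=42: [71, 73, 74, 74, 73, 71]
t=43: [38, 36, 35, 35, 36, 38]
t=44: [58, 57, 55, 55, 57, 58]

Answer: 14
Key observation: The state at step 30, [58, 57, 55, 55, 57, 58], reappears at step 44 — and no state repeats earlier — so the cycle the system enters has period 14.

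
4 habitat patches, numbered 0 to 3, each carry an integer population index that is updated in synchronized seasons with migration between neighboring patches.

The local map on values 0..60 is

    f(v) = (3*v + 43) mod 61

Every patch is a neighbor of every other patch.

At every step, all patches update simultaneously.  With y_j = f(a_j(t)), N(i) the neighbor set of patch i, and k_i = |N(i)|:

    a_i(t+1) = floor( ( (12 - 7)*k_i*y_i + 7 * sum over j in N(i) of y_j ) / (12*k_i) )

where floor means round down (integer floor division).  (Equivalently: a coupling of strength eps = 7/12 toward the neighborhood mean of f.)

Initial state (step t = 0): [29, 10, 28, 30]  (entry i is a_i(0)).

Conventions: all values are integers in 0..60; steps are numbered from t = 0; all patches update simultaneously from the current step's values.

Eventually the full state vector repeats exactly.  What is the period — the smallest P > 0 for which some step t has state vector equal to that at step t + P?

Simulating step by step:
t=0: [29, 10, 28, 30]
t=1: [8, 9, 8, 9]
t=2: [7, 7, 7, 7]
t=3: [3, 3, 3, 3]
t=4: [52, 52, 52, 52]
t=5: [16, 16, 16, 16]
t=6: [30, 30, 30, 30]
t=7: [11, 11, 11, 11]
t=8: [15, 15, 15, 15]
t=9: [27, 27, 27, 27]
t=10: [2, 2, 2, 2]
t=11: [49, 49, 49, 49]
t=12: [7, 7, 7, 7]

Answer: 10
Key observation: The state at step 2, [7, 7, 7, 7], reappears at step 12 — and no state repeats earlier — so the cycle the system enters has period 10.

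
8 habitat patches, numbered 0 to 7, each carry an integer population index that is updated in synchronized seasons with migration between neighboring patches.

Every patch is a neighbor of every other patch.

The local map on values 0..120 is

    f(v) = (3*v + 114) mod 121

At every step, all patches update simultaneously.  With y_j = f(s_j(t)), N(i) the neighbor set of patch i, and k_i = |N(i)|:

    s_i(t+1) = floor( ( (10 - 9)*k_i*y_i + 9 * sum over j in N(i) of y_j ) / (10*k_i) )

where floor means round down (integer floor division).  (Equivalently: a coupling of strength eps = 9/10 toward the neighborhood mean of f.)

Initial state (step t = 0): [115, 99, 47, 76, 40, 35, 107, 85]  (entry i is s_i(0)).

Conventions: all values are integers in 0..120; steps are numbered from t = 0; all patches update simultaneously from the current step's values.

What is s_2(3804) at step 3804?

Simulating step by step:
t=0: [115, 99, 47, 76, 40, 35, 107, 85]
t=1: [67, 68, 69, 67, 66, 67, 68, 70]
t=2: [75, 75, 75, 75, 75, 75, 75, 75]
t=3: [97, 97, 97, 97, 97, 97, 97, 97]
t=4: [42, 42, 42, 42, 42, 42, 42, 42]
t=5: [119, 119, 119, 119, 119, 119, 119, 119]
t=6: [108, 108, 108, 108, 108, 108, 108, 108]
t=7: [75, 75, 75, 75, 75, 75, 75, 75]

Answer: s_2(3804) = 42
Key observation: The state at step 2, [75, 75, 75, 75, 75, 75, 75, 75], reappears at step 7: the system is in a cycle of period 5 from step 2 on.  Therefore the state at step 3804 equals the state at step 2 + ((3804 - 2) mod 5) = 4, which is [42, 42, 42, 42, 42, 42, 42, 42].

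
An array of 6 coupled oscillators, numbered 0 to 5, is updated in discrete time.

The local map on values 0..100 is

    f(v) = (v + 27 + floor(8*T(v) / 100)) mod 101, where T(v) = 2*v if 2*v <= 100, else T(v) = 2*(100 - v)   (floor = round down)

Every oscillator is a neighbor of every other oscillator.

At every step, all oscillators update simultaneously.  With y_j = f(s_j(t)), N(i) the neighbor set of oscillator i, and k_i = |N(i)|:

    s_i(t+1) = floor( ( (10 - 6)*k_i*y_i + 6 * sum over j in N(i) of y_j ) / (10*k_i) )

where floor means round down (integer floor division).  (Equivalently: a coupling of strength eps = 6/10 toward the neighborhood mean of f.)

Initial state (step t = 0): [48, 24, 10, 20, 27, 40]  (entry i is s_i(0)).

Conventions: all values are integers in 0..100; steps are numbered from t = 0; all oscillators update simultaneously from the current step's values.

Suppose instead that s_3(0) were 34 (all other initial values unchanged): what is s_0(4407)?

Answer: s_0(4407) = 43
Key observation: The state at step 19, [5, 5, 5, 5, 5, 5], reappears at step 29: the system is in a cycle of period 10 from step 19 on.  Therefore the state at step 4407 equals the state at step 19 + ((4407 - 19) mod 10) = 27, which is [43, 43, 43, 43, 43, 43].

Derivation:
t=0: [48, 24, 10, 34, 27, 40]
t=1: [67, 59, 55, 63, 60, 64]
t=2: [95, 93, 92, 94, 93, 94]
t=3: [20, 20, 19, 20, 20, 20]
t=4: [49, 49, 49, 49, 49, 49]
t=5: [83, 83, 83, 83, 83, 83]
t=6: [11, 11, 11, 11, 11, 11]
t=7: [39, 39, 39, 39, 39, 39]
t=8: [72, 72, 72, 72, 72, 72]
t=9: [2, 2, 2, 2, 2, 2]
t=10: [29, 29, 29, 29, 29, 29]
t=11: [60, 60, 60, 60, 60, 60]
t=12: [93, 93, 93, 93, 93, 93]
t=13: [20, 20, 20, 20, 20, 20]
t=14: [50, 50, 50, 50, 50, 50]
t=15: [85, 85, 85, 85, 85, 85]
t=16: [13, 13, 13, 13, 13, 13]
t=17: [42, 42, 42, 42, 42, 42]
t=18: [75, 75, 75, 75, 75, 75]
t=19: [5, 5, 5, 5, 5, 5]
t=20: [32, 32, 32, 32, 32, 32]
t=21: [64, 64, 64, 64, 64, 64]
t=22: [96, 96, 96, 96, 96, 96]
t=23: [22, 22, 22, 22, 22, 22]
t=24: [52, 52, 52, 52, 52, 52]
t=25: [86, 86, 86, 86, 86, 86]
t=26: [14, 14, 14, 14, 14, 14]
t=27: [43, 43, 43, 43, 43, 43]
t=28: [76, 76, 76, 76, 76, 76]
t=29: [5, 5, 5, 5, 5, 5]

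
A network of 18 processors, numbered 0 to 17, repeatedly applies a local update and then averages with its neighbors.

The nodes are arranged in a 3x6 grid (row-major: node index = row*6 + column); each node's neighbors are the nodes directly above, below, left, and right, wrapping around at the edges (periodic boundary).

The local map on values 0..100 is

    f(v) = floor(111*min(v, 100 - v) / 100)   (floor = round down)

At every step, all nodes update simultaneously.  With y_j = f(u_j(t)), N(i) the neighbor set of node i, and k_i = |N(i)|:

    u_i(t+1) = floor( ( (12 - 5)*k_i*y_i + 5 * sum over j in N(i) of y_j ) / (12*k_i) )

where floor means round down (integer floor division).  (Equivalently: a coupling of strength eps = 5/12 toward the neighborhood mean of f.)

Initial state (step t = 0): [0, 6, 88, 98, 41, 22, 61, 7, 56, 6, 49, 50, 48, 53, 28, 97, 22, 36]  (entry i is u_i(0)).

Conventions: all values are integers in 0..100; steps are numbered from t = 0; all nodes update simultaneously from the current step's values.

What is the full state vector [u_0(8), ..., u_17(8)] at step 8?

Simulating step by step:
t=0: [0, 6, 88, 98, 41, 22, 61, 7, 56, 6, 49, 50, 48, 53, 28, 97, 22, 36]
t=1: [13, 11, 16, 8, 37, 28, 37, 19, 33, 14, 45, 48, 44, 40, 30, 8, 28, 39]
t=2: [21, 17, 19, 13, 36, 33, 38, 26, 29, 19, 43, 48, 42, 37, 30, 13, 32, 42]
t=3: [28, 22, 22, 18, 36, 37, 40, 30, 29, 23, 42, 48, 42, 36, 30, 18, 35, 44]
t=4: [34, 27, 25, 22, 37, 41, 42, 33, 30, 26, 42, 49, 43, 36, 31, 23, 38, 46]
t=5: [38, 31, 28, 26, 40, 45, 44, 36, 32, 29, 44, 51, 45, 37, 32, 27, 41, 49]
t=6: [43, 35, 31, 30, 43, 48, 47, 39, 34, 33, 46, 52, 47, 40, 34, 31, 44, 52]
t=7: [47, 39, 34, 34, 46, 51, 50, 42, 37, 37, 48, 52, 50, 43, 37, 35, 47, 52]
t=8: [51, 44, 38, 38, 50, 53, 53, 46, 41, 41, 51, 53, 53, 46, 40, 39, 50, 53]

Answer: [51, 44, 38, 38, 50, 53, 53, 46, 41, 41, 51, 53, 53, 46, 40, 39, 50, 53]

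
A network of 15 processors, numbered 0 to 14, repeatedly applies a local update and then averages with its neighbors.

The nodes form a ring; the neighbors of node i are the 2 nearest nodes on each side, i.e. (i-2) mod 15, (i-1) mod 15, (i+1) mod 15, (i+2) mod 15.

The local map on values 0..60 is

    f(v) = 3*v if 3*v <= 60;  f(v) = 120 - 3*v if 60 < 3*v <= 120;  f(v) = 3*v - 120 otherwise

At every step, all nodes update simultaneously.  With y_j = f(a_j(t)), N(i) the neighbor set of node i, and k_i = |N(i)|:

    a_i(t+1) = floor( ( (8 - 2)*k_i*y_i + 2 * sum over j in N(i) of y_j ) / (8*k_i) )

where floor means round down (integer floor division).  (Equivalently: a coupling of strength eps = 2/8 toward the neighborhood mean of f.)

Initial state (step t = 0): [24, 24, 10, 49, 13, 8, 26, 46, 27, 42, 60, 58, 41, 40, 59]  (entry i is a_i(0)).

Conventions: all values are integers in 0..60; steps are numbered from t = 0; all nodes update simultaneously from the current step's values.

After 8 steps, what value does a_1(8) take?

Answer: a_1(8) = 40

Derivation:
t=0: [24, 24, 10, 49, 13, 8, 26, 46, 27, 42, 60, 58, 41, 40, 59]
t=1: [44, 46, 32, 29, 36, 25, 39, 20, 37, 15, 51, 44, 12, 10, 48]
t=2: [15, 19, 22, 30, 15, 40, 10, 51, 15, 40, 31, 18, 33, 27, 24]
t=3: [46, 53, 51, 32, 40, 8, 30, 29, 39, 9, 27, 45, 26, 39, 46]
t=4: [19, 35, 29, 24, 6, 23, 26, 30, 10, 25, 34, 18, 36, 8, 19]
t=5: [50, 23, 33, 43, 24, 46, 39, 33, 30, 42, 22, 46, 18, 29, 49]
t=6: [30, 43, 24, 15, 39, 18, 9, 19, 27, 12, 47, 22, 48, 32, 30]
t=7: [29, 16, 41, 40, 13, 48, 29, 52, 38, 37, 25, 47, 26, 26, 27]
t=8: [33, 40, 9, 7, 33, 24, 31, 31, 12, 13, 38, 24, 40, 39, 39]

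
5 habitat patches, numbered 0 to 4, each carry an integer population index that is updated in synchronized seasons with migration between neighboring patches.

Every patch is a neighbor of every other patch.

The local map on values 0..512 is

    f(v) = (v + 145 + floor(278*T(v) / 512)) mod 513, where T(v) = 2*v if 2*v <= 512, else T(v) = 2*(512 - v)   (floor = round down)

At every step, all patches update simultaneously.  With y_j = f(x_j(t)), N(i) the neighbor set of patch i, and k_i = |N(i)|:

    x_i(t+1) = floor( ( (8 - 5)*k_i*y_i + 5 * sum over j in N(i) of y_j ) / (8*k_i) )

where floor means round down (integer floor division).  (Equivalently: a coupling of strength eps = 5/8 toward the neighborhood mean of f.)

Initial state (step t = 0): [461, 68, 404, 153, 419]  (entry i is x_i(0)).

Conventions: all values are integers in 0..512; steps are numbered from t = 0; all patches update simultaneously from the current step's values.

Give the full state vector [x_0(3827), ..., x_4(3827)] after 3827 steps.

Simulating step by step:
t=0: [461, 68, 404, 153, 419]
t=1: [220, 250, 221, 289, 220]
t=2: [111, 125, 112, 127, 111]
t=3: [386, 392, 386, 393, 386]
t=4: [154, 154, 154, 154, 154]
t=5: [466, 466, 466, 466, 466]
t=6: [147, 147, 147, 147, 147]
t=7: [451, 451, 451, 451, 451]
t=8: [149, 149, 149, 149, 149]
t=9: [455, 455, 455, 455, 455]
t=10: [148, 148, 148, 148, 148]
t=11: [453, 453, 453, 453, 453]
t=12: [149, 149, 149, 149, 149]

Answer: [453, 453, 453, 453, 453]
Key observation: The state at step 8, [149, 149, 149, 149, 149], reappears at step 12: the system is in a cycle of period 4 from step 8 on.  Therefore the state at step 3827 equals the state at step 8 + ((3827 - 8) mod 4) = 11, which is [453, 453, 453, 453, 453].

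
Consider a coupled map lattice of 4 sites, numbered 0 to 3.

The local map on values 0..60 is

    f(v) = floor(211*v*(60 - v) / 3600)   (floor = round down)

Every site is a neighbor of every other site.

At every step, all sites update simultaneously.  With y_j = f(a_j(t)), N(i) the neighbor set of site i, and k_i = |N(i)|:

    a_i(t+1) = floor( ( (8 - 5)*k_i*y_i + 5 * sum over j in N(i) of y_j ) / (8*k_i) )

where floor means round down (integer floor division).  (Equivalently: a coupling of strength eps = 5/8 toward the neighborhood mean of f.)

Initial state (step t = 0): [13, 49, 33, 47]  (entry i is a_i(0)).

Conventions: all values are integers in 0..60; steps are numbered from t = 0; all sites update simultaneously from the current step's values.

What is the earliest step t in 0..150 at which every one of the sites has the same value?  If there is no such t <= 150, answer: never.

Simulating step by step:
t=0: [13, 49, 33, 47]  (not all equal)
t=1: [37, 37, 40, 37]  (not all equal)
t=2: [48, 48, 47, 48]  (not all equal)
t=3: [33, 33, 33, 33]  (all equal)

Answer: 3
Key observation: Synchronization is absorbing here: once all sites are equal they stay equal, and step 3 is the first all-equal step.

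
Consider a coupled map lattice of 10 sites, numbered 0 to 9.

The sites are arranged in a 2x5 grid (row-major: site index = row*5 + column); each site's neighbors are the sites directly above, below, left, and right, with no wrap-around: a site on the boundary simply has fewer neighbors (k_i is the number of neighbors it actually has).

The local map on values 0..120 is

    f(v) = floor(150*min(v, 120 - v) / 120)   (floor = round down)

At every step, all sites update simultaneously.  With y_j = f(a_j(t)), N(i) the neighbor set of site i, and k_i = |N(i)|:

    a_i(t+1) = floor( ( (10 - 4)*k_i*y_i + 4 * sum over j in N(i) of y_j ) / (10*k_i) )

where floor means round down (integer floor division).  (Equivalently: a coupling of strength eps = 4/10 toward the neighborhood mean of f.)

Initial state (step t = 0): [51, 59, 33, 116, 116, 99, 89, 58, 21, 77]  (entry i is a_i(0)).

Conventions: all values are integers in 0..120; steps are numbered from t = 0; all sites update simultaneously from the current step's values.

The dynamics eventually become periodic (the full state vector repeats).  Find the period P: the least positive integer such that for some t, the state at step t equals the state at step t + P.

Simulating step by step:
t=0: [51, 59, 33, 116, 116, 99, 89, 58, 21, 77]
t=1: [57, 62, 44, 12, 14, 35, 45, 57, 32, 38]
t=2: [65, 67, 54, 23, 22, 51, 58, 62, 41, 39]
t=3: [66, 67, 62, 36, 31, 65, 70, 68, 50, 44]
t=4: [67, 66, 66, 49, 42, 66, 63, 65, 59, 53]
t=5: [66, 67, 66, 62, 56, 67, 69, 68, 69, 64]
t=6: [66, 65, 67, 69, 70, 65, 64, 64, 65, 68]
t=7: [67, 67, 66, 63, 62, 68, 69, 69, 67, 65]
t=8: [65, 65, 66, 69, 71, 64, 63, 63, 66, 68]
t=9: [68, 68, 67, 63, 62, 69, 70, 69, 66, 64]
t=10: [64, 64, 66, 69, 71, 63, 62, 63, 67, 69]
t=11: [70, 69, 67, 63, 61, 71, 71, 69, 65, 63]
t=12: [62, 63, 65, 70, 72, 61, 61, 63, 68, 70]
t=13: [72, 71, 68, 62, 60, 72, 72, 70, 65, 62]
t=14: [60, 61, 65, 70, 73, 60, 60, 62, 68, 71]
t=15: [74, 72, 68, 62, 59, 75, 74, 70, 65, 61]
t=16: [57, 59, 64, 70, 72, 56, 57, 62, 68, 72]
t=17: [71, 72, 69, 63, 60, 70, 71, 70, 64, 61]
t=18: [61, 60, 63, 70, 73, 61, 61, 63, 69, 72]
t=19: [73, 73, 70, 62, 59, 73, 73, 70, 63, 60]
t=20: [58, 58, 62, 70, 73, 58, 58, 62, 70, 73]
t=21: [72, 72, 70, 62, 58, 72, 72, 70, 62, 58]
t=22: [60, 60, 63, 70, 72, 60, 60, 63, 70, 72]
t=23: [75, 74, 70, 62, 60, 75, 74, 70, 62, 60]
t=24: [56, 57, 62, 71, 74, 56, 57, 62, 71, 74]
t=25: [70, 71, 70, 61, 57, 70, 71, 70, 61, 57]
t=26: [61, 61, 63, 71, 71, 61, 61, 63, 71, 71]
t=27: [73, 72, 69, 62, 61, 73, 72, 69, 62, 61]
t=28: [58, 60, 63, 70, 72, 58, 60, 63, 70, 72]
t=29: [72, 74, 70, 62, 60, 72, 74, 70, 62, 60]
t=30: [59, 58, 62, 71, 74, 59, 58, 62, 71, 74]
t=31: [72, 72, 70, 61, 57, 72, 72, 70, 61, 57]
t=32: [60, 60, 63, 71, 71, 60, 60, 63, 71, 71]
t=33: [75, 74, 70, 62, 61, 75, 74, 70, 62, 61]
t=34: [56, 57, 62, 70, 72, 56, 57, 62, 70, 72]
t=35: [70, 71, 70, 63, 60, 70, 71, 70, 63, 60]
t=36: [61, 61, 63, 70, 74, 61, 61, 63, 70, 74]
t=37: [73, 72, 70, 62, 58, 73, 72, 70, 62, 58]
t=38: [58, 60, 63, 70, 72, 58, 60, 63, 70, 72]

Answer: 10
Key observation: The state at step 28, [58, 60, 63, 70, 72, 58, 60, 63, 70, 72], reappears at step 38 — and no state repeats earlier — so the cycle the system enters has period 10.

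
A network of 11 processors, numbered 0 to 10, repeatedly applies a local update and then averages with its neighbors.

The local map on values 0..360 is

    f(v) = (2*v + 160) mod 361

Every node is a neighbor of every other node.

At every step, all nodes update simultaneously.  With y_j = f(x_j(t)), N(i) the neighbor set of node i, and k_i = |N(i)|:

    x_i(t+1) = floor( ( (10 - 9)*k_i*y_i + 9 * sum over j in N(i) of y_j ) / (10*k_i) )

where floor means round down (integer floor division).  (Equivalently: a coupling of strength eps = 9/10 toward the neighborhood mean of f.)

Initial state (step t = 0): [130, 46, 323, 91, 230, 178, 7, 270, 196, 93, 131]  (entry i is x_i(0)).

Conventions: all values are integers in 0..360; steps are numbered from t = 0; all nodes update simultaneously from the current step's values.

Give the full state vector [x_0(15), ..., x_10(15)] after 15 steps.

Answer: [35, 35, 35, 35, 35, 35, 35, 35, 35, 35, 35]

Derivation:
t=0: [130, 46, 323, 91, 230, 178, 7, 270, 196, 93, 131]
t=1: [204, 206, 204, 207, 206, 205, 205, 206, 205, 207, 204]
t=2: [209, 209, 209, 209, 209, 209, 209, 209, 209, 209, 209]
t=3: [217, 217, 217, 217, 217, 217, 217, 217, 217, 217, 217]
t=4: [233, 233, 233, 233, 233, 233, 233, 233, 233, 233, 233]
t=5: [265, 265, 265, 265, 265, 265, 265, 265, 265, 265, 265]
t=6: [329, 329, 329, 329, 329, 329, 329, 329, 329, 329, 329]
t=7: [96, 96, 96, 96, 96, 96, 96, 96, 96, 96, 96]
t=8: [352, 352, 352, 352, 352, 352, 352, 352, 352, 352, 352]
t=9: [142, 142, 142, 142, 142, 142, 142, 142, 142, 142, 142]
t=10: [83, 83, 83, 83, 83, 83, 83, 83, 83, 83, 83]
t=11: [326, 326, 326, 326, 326, 326, 326, 326, 326, 326, 326]
t=12: [90, 90, 90, 90, 90, 90, 90, 90, 90, 90, 90]
t=13: [340, 340, 340, 340, 340, 340, 340, 340, 340, 340, 340]
t=14: [118, 118, 118, 118, 118, 118, 118, 118, 118, 118, 118]
t=15: [35, 35, 35, 35, 35, 35, 35, 35, 35, 35, 35]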